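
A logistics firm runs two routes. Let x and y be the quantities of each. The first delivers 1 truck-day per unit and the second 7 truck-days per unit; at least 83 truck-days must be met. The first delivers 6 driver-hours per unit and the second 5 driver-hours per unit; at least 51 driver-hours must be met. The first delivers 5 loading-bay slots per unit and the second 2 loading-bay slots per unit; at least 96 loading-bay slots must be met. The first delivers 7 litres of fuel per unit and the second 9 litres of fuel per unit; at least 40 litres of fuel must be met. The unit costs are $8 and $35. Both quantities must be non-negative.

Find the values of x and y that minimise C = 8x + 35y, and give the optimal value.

The feasible region is unbounded (it extends along (0, 1), (1, 0)), but C strictly increases along every unbounded feasible direction, so there is no improving ray and the minimum is attained at a vertex.

x = 46/3, y = 29/3, minimum C = 461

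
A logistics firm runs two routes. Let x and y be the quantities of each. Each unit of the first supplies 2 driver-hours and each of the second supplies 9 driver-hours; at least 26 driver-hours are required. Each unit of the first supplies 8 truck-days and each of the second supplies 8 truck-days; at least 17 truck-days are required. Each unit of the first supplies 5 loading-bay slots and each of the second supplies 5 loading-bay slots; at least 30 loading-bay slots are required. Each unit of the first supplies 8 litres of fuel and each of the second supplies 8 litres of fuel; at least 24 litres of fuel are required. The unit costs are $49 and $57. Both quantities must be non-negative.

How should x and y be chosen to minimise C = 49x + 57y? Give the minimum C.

Vertices and C = 49x + 57y:
  (0, 6) → C = 342
  (13, 0) → C = 637
  (4, 2) → C = 310
The feasible region is unbounded (it extends along (0, 1), (1, 0)), but C strictly increases along every unbounded feasible direction, so there is no improving ray and the minimum is attained at a vertex.

At the optimal vertex, 2x + 9y = 26 and 5x + 5y = 30.
Solving simultaneously gives x = 4, y = 2.

x = 4, y = 2, minimum C = 310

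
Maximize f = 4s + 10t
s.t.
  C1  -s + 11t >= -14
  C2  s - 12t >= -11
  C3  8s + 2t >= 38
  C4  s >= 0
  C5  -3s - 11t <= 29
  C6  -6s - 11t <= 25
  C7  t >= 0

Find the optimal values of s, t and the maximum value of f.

s = 289, t = 25, maximum f = 1406

Corner points and f = 4s + 10t:
  (289, 25) → f = 1406
  (14, 0) → f = 56
  (31/7, 9/7) → f = 214/7
  (19/4, 0) → f = 19

At the optimal vertex, -s + 11t = -14 and s - 12t = -11.
Solving simultaneously gives s = 289, t = 25.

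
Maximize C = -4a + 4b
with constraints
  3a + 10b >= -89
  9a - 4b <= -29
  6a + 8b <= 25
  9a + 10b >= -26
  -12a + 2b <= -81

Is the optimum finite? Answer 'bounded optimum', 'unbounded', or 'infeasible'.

The boundaries 3a + 10b = -89 and 6a + 8b = 25 meet at (481/18, -203/12), but that point violates 9a - 4b ≤ -29. Every candidate vertex is excluded by some other constraint, so the feasible region is empty.

infeasible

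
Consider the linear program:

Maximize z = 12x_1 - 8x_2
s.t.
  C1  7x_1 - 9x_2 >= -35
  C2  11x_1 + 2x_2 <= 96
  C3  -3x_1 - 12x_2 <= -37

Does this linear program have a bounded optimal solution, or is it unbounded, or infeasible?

Corner points and z = 12x_1 - 8x_2:
  (794/113, 1057/113) → z = 1072/113
  (-29/37, 364/111) → z = -3956/111
  (77/9, 17/18) → z = 856/9
The feasible region has finitely many vertices and no improving ray; the maximum is 856/9 at (77/9, 17/18).

bounded optimum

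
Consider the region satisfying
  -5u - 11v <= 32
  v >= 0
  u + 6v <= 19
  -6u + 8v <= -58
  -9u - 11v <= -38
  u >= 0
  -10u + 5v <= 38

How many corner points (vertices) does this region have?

3

The feasible vertices (each the meet of two boundaries and inside every other half-plane) are:
  (19, 0)
  (29/3, 0)
  (125/11, 14/11)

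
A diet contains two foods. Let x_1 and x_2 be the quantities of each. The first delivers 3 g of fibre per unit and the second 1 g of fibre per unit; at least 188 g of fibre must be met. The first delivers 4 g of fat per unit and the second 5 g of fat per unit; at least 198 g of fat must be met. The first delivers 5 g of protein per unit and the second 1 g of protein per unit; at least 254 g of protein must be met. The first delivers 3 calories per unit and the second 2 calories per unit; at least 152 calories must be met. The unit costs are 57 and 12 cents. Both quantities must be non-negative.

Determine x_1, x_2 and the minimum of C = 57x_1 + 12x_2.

x_1 = 33, x_2 = 89, minimum C = 2949

Vertices and C = 57x_1 + 12x_2:
  (0, 254) → C = 3048
  (188/3, 0) → C = 3572
  (33, 89) → C = 2949
The feasible region is unbounded (it extends along (0, 1), (1, 0)), but C strictly increases along every unbounded feasible direction, so there is no improving ray and the minimum is attained at a vertex.

The binding constraints are 3x_1 + x_2 = 188 and 5x_1 + x_2 = 254.
Solving simultaneously gives x_1 = 33, x_2 = 89.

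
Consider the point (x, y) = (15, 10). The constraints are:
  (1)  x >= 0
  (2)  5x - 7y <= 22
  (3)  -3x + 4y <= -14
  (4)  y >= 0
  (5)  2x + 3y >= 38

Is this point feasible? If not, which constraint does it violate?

Constraint (3): -3x + 4y = -5, which is not ≤ -14. All other constraints are satisfied.

not feasible — violates (3)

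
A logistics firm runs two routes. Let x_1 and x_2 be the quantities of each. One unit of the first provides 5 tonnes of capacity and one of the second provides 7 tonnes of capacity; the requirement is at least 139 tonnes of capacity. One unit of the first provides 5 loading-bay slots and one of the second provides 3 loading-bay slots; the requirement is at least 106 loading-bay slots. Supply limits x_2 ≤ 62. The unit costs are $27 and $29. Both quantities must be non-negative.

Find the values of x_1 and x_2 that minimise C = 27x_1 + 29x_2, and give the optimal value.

Vertices and C = 27x_1 + 29x_2:
  (0, 106/3) → C = 3074/3
  (0, 62) → C = 1798
  (139/5, 0) → C = 3753/5
  (65/4, 33/4) → C = 678
The feasible region is unbounded (it extends along (1, 0)), but C strictly increases along every unbounded feasible direction, so there is no improving ray and the minimum is attained at a vertex.

The optimum lies where 5x_1 + 7x_2 = 139 and 5x_1 + 3x_2 = 106.
Solving simultaneously gives x_1 = 65/4, x_2 = 33/4.

x_1 = 65/4, x_2 = 33/4, minimum C = 678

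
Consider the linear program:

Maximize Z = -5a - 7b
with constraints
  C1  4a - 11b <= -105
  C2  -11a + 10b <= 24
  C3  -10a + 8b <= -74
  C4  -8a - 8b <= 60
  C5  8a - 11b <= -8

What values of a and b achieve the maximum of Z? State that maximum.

a = 827/39, b = 673/39, maximum Z = -8846/39

Feasible corners and Z = -5a - 7b:
  (827/39, 673/39) → Z = -8846/39
  (97/4, 202/11) → Z = -10991/44
  (233/3, 527/6) → Z = -6019/6
The feasible region is unbounded (it extends along (10, 11), (11, 8)), but Z strictly decreases along every unbounded feasible direction, so there is no improving ray and the maximum is attained at a vertex.

The optimum lies where 4a - 11b = -105 and -10a + 8b = -74.
Solving simultaneously gives a = 827/39, b = 673/39.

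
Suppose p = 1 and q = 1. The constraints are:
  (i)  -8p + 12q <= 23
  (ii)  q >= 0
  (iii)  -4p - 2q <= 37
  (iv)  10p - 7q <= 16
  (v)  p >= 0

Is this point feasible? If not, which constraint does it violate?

(i): 4 ≤ 23 ✓
(ii): 1 ≥ 0 ✓
(iii): -6 ≤ 37 ✓
(iv): 3 ≤ 16 ✓
(v): 1 ≥ 0 ✓

feasible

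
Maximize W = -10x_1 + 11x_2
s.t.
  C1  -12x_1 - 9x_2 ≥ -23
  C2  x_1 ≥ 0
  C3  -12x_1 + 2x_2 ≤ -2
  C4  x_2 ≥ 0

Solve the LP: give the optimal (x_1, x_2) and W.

Feasible corners and W = -10x_1 + 11x_2:
  (16/33, 21/11) → W = 533/33
  (23/12, 0) → W = -115/6
  (1/6, 0) → W = -5/3

The optimum lies where -12x_1 - 9x_2 = -23 and -12x_1 + 2x_2 = -2.
Solving simultaneously gives x_1 = 16/33, x_2 = 21/11.

x_1 = 16/33, x_2 = 21/11, maximum W = 533/33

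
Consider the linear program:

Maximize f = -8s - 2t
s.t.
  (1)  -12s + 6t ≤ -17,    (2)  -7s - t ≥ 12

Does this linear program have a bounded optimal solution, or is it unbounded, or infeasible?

unbounded

From the feasible point (-55/54, -263/54), moving in the direction (-6, -12) keeps every constraint satisfied while f increases without bound.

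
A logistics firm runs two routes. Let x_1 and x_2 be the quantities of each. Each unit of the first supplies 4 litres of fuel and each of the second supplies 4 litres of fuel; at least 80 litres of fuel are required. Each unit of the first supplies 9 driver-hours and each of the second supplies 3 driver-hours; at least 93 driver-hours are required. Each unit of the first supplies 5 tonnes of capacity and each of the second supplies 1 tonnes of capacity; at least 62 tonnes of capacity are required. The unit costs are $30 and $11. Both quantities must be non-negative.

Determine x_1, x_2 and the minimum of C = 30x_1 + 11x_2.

x_1 = 21/2, x_2 = 19/2, minimum C = 839/2

Vertices and C = 30x_1 + 11x_2:
  (0, 62) → C = 682
  (20, 0) → C = 600
  (21/2, 19/2) → C = 839/2
The feasible region is unbounded (it extends along (0, 1), (1, 0)), but C strictly increases along every unbounded feasible direction, so there is no improving ray and the minimum is attained at a vertex.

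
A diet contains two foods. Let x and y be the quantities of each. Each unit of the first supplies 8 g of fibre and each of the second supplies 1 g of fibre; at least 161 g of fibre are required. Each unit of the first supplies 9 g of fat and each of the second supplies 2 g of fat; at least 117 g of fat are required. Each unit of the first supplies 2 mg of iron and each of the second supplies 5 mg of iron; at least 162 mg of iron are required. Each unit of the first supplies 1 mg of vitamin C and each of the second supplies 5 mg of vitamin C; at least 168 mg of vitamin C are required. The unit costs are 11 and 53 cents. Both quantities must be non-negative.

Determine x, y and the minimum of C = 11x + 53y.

x = 49/3, y = 91/3, minimum C = 5362/3

Vertices and C = 11x + 53y:
  (0, 161) → C = 8533
  (168, 0) → C = 1848
  (49/3, 91/3) → C = 5362/3
The feasible region is unbounded (it extends along (0, 1), (1, 0)), but C strictly increases along every unbounded feasible direction, so there is no improving ray and the minimum is attained at a vertex.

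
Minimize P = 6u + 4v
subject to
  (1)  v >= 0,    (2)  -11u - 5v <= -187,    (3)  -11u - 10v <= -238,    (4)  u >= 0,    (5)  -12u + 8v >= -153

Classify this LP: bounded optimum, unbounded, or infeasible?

Extreme points and P = 6u + 4v:
  (136/11, 51/5) → P = 6324/55
  (0, 187/5) → P = 748/5
  (1717/104, 1173/208) → P = 1581/13
The feasible region has finitely many vertices and no improving ray; the minimum is 6324/55 at (136/11, 51/5).

bounded optimum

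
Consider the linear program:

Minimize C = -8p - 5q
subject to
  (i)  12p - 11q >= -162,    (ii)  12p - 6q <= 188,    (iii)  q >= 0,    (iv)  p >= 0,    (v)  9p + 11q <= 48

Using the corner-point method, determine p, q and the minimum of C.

p = 16/3, q = 0, minimum C = -128/3

Feasible corners and C = -8p - 5q:
  (0, 0) → C = 0
  (16/3, 0) → C = -128/3
  (0, 48/11) → C = -240/11

The optimum lies where q = 0 and 9p + 11q = 48.
Solving simultaneously gives p = 16/3, q = 0.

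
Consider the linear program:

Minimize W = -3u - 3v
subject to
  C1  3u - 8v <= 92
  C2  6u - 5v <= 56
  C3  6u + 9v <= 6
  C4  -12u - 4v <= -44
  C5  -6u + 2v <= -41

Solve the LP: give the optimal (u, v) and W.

u = 89/14, v = -25/7, minimum W = -117/14

The optimum lies where 6u - 5v = 56 and 6u + 9v = 6.
Solving simultaneously gives u = 89/14, v = -25/7.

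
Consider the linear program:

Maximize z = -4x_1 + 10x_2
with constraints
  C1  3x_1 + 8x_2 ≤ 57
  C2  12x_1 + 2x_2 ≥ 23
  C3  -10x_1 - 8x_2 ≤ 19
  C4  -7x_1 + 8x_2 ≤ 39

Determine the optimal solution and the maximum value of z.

Feasible corners and z = -4x_1 + 10x_2:
  (9/5, 129/20) → z = 573/10
  (111/38, -229/38) → z = -1367/19
  (53/55, 629/110) → z = 2933/55
The feasible region is unbounded (it extends along (8, -3), (4, -5)), but z strictly decreases along every unbounded feasible direction, so there is no improving ray and the maximum is attained at a vertex.

The optimum lies where 3x_1 + 8x_2 = 57 and -7x_1 + 8x_2 = 39.
Solving simultaneously gives x_1 = 9/5, x_2 = 129/20.

x_1 = 9/5, x_2 = 129/20, maximum z = 573/10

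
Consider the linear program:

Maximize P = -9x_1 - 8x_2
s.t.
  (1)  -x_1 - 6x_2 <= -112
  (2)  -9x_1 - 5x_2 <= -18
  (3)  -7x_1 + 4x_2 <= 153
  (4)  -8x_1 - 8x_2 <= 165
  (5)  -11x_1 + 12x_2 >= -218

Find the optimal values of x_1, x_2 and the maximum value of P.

Feasible corners and P = -9x_1 - 8x_2:
  (-452/49, 990/49) → P = -3852/49
  (34, 13) → P = -410
  (-693/71, 1503/71) → P = -5787/71
The feasible region is unbounded (it extends along (12, 11), (4, 7)), but P strictly decreases along every unbounded feasible direction, so there is no improving ray and the maximum is attained at a vertex.

The binding constraints are -x_1 - 6x_2 = -112 and -9x_1 - 5x_2 = -18.
Solving simultaneously gives x_1 = -452/49, x_2 = 990/49.

x_1 = -452/49, x_2 = 990/49, maximum P = -3852/49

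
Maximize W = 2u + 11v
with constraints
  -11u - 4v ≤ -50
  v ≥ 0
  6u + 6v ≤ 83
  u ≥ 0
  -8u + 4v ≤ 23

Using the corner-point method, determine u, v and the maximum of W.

u = 97/36, v = 401/36, maximum W = 1535/12

Extreme points and W = 2u + 11v:
  (50/11, 0) → W = 100/11
  (27/19, 653/76) → W = 7399/76
  (83/6, 0) → W = 83/3
  (97/36, 401/36) → W = 1535/12

The binding constraints are 6u + 6v = 83 and -8u + 4v = 23.
Solving simultaneously gives u = 97/36, v = 401/36.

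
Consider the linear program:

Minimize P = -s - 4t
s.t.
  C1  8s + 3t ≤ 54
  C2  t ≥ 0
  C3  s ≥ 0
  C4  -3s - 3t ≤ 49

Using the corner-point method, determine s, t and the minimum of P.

s = 0, t = 18, minimum P = -72

Extreme points and P = -s - 4t:
  (27/4, 0) → P = -27/4
  (0, 18) → P = -72
  (0, 0) → P = 0

The binding constraints are 8s + 3t = 54 and s = 0.
Solving simultaneously gives s = 0, t = 18.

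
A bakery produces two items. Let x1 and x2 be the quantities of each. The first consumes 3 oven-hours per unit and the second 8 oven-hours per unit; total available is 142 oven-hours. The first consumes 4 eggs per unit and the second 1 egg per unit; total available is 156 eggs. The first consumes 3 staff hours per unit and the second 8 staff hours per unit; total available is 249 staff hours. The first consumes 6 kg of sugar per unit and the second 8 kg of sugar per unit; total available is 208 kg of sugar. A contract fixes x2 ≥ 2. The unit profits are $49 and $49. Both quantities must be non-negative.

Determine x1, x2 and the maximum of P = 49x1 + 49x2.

x1 = 32, x2 = 2, maximum P = 1666

Corner points and P = 49x1 + 49x2:
  (0, 71/4) → P = 3479/4
  (0, 2) → P = 98
  (22, 19/2) → P = 3087/2
  (32, 2) → P = 1666

The binding constraints are 6x1 + 8x2 = 208 and x2 = 2.
Solving simultaneously gives x1 = 32, x2 = 2.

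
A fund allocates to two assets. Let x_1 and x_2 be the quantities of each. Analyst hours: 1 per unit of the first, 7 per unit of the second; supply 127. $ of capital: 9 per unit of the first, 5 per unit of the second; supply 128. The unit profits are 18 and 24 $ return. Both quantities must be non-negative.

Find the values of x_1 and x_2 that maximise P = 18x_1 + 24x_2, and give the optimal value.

Extreme points and P = 18x_1 + 24x_2:
  (0, 0) → P = 0
  (0, 127/7) → P = 3048/7
  (128/9, 0) → P = 256
  (9/2, 35/2) → P = 501

The binding constraints are x_1 + 7x_2 = 127 and 9x_1 + 5x_2 = 128.
Solving simultaneously gives x_1 = 9/2, x_2 = 35/2.

x_1 = 9/2, x_2 = 35/2, maximum P = 501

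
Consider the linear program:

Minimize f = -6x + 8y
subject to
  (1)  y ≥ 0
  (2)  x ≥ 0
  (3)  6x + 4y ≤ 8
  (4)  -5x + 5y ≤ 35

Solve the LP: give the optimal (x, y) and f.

Corner points and f = -6x + 8y:
  (0, 0) → f = 0
  (4/3, 0) → f = -8
  (0, 2) → f = 16

x = 4/3, y = 0, minimum f = -8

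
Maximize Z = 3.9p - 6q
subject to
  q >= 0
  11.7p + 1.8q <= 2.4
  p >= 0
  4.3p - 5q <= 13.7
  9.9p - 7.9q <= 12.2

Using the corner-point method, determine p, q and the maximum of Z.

Vertices and Z = 3.9p - 6q:
  (8/39, 0) → Z = 4/5
  (0, 0) → Z = 0
  (0, 4/3) → Z = -8

p = 8/39, q = 0, maximum Z = 4/5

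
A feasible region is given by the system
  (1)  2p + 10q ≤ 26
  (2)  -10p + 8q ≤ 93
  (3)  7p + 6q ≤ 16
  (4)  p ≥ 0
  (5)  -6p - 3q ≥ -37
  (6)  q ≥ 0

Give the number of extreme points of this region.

Pairwise boundary intersections that survive every other constraint:
  (2/29, 75/29)
  (0, 13/5)
  (16/7, 0)
  (0, 0)

4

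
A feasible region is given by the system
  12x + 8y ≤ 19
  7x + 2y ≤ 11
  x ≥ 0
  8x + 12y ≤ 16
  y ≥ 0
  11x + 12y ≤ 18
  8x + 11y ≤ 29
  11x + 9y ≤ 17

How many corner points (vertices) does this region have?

5

Pairwise boundary intersections that survive every other constraint:
  (0, 4/3)
  (0, 0)
  (2/3, 8/9)
  (17/11, 0)
  (14/11, 1/3)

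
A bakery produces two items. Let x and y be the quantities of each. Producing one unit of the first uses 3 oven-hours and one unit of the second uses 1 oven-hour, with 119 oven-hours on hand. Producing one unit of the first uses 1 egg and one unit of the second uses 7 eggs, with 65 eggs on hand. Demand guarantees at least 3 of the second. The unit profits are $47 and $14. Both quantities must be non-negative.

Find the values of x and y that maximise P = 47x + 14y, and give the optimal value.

x = 116/3, y = 3, maximum P = 5578/3

Corner points and P = 47x + 14y:
  (0, 65/7) → P = 130
  (0, 3) → P = 42
  (192/5, 19/5) → P = 1858
  (116/3, 3) → P = 5578/3

At the optimal vertex, 3x + y = 119 and y = 3.
Solving simultaneously gives x = 116/3, y = 3.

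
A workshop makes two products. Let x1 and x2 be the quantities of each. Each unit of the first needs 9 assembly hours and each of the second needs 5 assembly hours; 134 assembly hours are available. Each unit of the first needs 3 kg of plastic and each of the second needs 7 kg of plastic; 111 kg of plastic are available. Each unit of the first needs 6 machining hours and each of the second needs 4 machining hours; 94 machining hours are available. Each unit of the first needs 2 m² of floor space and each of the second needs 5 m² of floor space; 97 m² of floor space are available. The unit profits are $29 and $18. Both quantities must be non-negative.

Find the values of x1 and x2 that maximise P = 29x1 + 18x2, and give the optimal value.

Feasible corners and P = 29x1 + 18x2:
  (0, 0) → P = 0
  (0, 111/7) → P = 1998/7
  (134/9, 0) → P = 3886/9
  (11, 7) → P = 445
  (107/15, 64/5) → P = 6559/15

x1 = 11, x2 = 7, maximum P = 445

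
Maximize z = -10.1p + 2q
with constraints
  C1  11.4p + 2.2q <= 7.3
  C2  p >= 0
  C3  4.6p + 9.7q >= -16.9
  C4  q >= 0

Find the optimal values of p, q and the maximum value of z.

Corner points and z = -10.1p + 2q:
  (0, 73/22) → z = 73/11
  (73/114, 0) → z = -7373/1140
  (0, 0) → z = 0

The binding constraints are 11.4p + 2.2q = 7.3 and p = 0.
Solving simultaneously gives p = 0, q = 73/22.

p = 0, q = 73/22, maximum z = 73/11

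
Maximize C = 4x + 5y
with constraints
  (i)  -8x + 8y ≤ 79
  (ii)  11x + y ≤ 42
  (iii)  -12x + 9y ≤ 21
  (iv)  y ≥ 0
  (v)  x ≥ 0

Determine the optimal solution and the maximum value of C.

x = 119/37, y = 245/37, maximum C = 1701/37

Feasible corners and C = 4x + 5y:
  (119/37, 245/37) → C = 1701/37
  (42/11, 0) → C = 168/11
  (0, 7/3) → C = 35/3
  (0, 0) → C = 0

The binding constraints are 11x + y = 42 and -12x + 9y = 21.
Solving simultaneously gives x = 119/37, y = 245/37.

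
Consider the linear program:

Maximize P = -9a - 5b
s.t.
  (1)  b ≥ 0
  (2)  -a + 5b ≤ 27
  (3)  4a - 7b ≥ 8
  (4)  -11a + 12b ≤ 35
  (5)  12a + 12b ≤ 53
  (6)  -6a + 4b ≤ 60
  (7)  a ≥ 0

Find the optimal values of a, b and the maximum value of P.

a = 2, b = 0, maximum P = -18

Feasible corners and P = -9a - 5b:
  (2, 0) → P = -18
  (53/12, 0) → P = -159/4
  (467/132, 29/33) → P = -4783/132

The optimum lies where b = 0 and 4a - 7b = 8.
Solving simultaneously gives a = 2, b = 0.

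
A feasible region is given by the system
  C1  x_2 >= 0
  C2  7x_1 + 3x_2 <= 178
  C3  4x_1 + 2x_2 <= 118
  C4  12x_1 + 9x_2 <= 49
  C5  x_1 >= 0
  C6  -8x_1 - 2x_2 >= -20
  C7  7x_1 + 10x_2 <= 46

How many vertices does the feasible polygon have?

Of the 21 pairwise boundary intersections, those satisfying every inequality are:
  (0, 0)
  (5/2, 0)
  (41/24, 19/6)
  (4/3, 11/3)
  (0, 23/5)

5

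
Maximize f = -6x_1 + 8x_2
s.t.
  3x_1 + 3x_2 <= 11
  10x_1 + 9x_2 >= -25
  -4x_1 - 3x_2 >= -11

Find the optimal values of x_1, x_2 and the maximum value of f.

Corner points and f = -6x_1 + 8x_2:
  (-58, 185/3) → f = 2524/3
  (0, 11/3) → f = 88/3
  (29, -35) → f = -454

x_1 = -58, x_2 = 185/3, maximum f = 2524/3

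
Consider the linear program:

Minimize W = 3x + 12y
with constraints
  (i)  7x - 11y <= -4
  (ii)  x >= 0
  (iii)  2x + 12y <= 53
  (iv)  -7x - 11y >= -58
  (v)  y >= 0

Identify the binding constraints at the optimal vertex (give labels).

Feasible corners and W = 3x + 12y:
  (0, 4/11) → W = 48/11
  (27/7, 31/11) → W = 3495/77
  (0, 53/12) → W = 53
  (113/62, 255/62) → W = 3399/62

The minimum is at (0, 4/11). Substituting into each constraint, equality holds for (i) and (ii); the remaining constraints have slack.

(i) and (ii)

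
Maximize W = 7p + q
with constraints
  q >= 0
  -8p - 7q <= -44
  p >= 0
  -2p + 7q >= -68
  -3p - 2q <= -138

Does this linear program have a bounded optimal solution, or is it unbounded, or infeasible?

unbounded

From the feasible point (0, 69), moving in the direction (0, 1) keeps every constraint satisfied while W increases without bound.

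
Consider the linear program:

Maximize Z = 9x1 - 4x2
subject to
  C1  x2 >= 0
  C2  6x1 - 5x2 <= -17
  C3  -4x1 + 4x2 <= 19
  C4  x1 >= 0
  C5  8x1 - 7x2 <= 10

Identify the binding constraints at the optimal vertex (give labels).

C2 and C3

Vertices and Z = 9x1 - 4x2:
  (27/4, 23/2) → Z = 59/4
  (0, 17/5) → Z = -68/5
  (0, 19/4) → Z = -19

The maximum is at (27/4, 23/2). Substituting into each constraint, equality holds for C2 and C3; the remaining constraints have slack.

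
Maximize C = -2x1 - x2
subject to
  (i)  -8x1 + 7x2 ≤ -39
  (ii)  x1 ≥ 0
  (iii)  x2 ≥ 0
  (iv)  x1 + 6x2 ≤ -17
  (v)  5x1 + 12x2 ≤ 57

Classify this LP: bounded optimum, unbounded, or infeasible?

The boundaries -8x1 + 7x2 = -39 and x1 = 0 meet at (0, -39/7), but that point violates x2 ≥ 0. Every candidate vertex is excluded by some other constraint, so the feasible region is empty.

infeasible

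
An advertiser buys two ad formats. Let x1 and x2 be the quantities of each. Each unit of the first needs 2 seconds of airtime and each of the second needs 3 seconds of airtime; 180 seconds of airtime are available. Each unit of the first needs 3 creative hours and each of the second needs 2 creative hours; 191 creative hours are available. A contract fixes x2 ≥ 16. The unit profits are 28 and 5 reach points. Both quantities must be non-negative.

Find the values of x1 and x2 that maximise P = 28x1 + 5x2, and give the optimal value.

Extreme points and P = 28x1 + 5x2:
  (0, 60) → P = 300
  (0, 16) → P = 80
  (213/5, 158/5) → P = 6754/5
  (53, 16) → P = 1564

x1 = 53, x2 = 16, maximum P = 1564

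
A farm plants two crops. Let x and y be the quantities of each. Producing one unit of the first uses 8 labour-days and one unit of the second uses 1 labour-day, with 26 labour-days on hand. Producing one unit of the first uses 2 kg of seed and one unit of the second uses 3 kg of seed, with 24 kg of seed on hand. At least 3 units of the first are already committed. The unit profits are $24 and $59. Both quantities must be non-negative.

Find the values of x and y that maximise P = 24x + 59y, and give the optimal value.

Corner points and P = 24x + 59y:
  (13/4, 0) → P = 78
  (3, 0) → P = 72
  (3, 2) → P = 190

x = 3, y = 2, maximum P = 190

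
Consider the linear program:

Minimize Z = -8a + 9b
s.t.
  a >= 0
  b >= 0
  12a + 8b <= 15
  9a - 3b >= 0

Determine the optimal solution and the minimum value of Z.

Vertices and Z = -8a + 9b:
  (0, 0) → Z = 0
  (5/4, 0) → Z = -10
  (5/12, 5/4) → Z = 95/12

The optimum lies where b = 0 and 12a + 8b = 15.
Solving simultaneously gives a = 5/4, b = 0.

a = 5/4, b = 0, minimum Z = -10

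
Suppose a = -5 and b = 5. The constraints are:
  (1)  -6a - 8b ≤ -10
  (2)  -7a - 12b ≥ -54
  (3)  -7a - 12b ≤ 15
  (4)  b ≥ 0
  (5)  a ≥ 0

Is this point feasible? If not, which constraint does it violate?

Constraint (5): a = -5, which is not ≥ 0. All other constraints are satisfied.

not feasible — violates (5)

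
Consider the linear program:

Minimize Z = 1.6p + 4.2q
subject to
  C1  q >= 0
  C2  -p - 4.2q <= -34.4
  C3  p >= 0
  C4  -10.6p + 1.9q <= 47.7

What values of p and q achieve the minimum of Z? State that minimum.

The feasible region is unbounded (it extends along (19, 106), (1, 0)), but Z strictly increases along every unbounded feasible direction, so there is no improving ray and the minimum is attained at a vertex.

p = 0, q = 172/21, minimum Z = 172/5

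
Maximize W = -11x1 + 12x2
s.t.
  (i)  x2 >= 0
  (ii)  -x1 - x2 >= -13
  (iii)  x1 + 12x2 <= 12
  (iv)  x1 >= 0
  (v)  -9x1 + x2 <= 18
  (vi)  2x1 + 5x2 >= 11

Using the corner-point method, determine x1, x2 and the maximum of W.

Feasible corners and W = -11x1 + 12x2:
  (12, 0) → W = -132
  (11/2, 0) → W = -121/2
  (72/19, 13/19) → W = -636/19

The binding constraints are x1 + 12x2 = 12 and 2x1 + 5x2 = 11.
Solving simultaneously gives x1 = 72/19, x2 = 13/19.

x1 = 72/19, x2 = 13/19, maximum W = -636/19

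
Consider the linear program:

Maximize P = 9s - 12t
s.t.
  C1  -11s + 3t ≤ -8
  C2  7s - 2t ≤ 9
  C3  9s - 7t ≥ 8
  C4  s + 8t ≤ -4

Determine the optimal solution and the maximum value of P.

s = -11, t = -43, maximum P = 417

Corner points and P = 9s - 12t:
  (-11, -43) → P = 417
  (4/7, -4/7) → P = 12
  (32/29, -37/58) → P = 510/29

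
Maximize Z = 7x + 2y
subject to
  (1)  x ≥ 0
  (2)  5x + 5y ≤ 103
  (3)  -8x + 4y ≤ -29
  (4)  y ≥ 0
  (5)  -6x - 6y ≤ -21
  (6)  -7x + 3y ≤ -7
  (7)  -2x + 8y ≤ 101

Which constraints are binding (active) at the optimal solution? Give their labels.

(2) and (4)

Extreme points and Z = 7x + 2y:
  (557/60, 679/60) → Z = 5257/60
  (103/5, 0) → Z = 721/5
  (29/8, 0) → Z = 203/8

The maximum is at (103/5, 0). Substituting into each constraint, equality holds for (2) and (4); the remaining constraints have slack.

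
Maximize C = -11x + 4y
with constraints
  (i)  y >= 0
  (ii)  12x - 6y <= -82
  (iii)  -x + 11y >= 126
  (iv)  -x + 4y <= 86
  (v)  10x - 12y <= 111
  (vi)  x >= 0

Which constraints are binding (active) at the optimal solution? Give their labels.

Feasible corners and C = -11x + 4y:
  (94/21, 475/21) → C = 866/21
  (0, 41/3) → C = 164/3
  (0, 43/2) → C = 86

The maximum is at (0, 43/2). Substituting into each constraint, equality holds for (iv) and (vi); the remaining constraints have slack.

(iv) and (vi)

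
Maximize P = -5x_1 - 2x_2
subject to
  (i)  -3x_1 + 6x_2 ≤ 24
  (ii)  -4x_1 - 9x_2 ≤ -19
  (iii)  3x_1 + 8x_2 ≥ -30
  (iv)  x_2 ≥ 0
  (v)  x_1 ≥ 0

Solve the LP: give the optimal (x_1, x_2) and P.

x_1 = 0, x_2 = 19/9, maximum P = -38/9

Corner points and P = -5x_1 - 2x_2:
  (0, 4) → P = -8
  (19/4, 0) → P = -95/4
  (0, 19/9) → P = -38/9
The feasible region is unbounded (it extends along (1, 0), (2, 1)), but P strictly decreases along every unbounded feasible direction, so there is no improving ray and the maximum is attained at a vertex.

At the optimal vertex, -4x_1 - 9x_2 = -19 and x_1 = 0.
Solving simultaneously gives x_1 = 0, x_2 = 19/9.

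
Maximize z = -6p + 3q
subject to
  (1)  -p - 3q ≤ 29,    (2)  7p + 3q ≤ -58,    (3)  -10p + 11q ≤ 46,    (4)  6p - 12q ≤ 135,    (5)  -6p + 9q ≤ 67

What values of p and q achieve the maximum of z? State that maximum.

Vertices and z = -6p + 3q:
  (-29/6, -145/18) → z = 29/6
  (-457/41, -244/41) → z = 2010/41
  (-776/107, -258/107) → z = 3882/107

The binding constraints are -p - 3q = 29 and -10p + 11q = 46.
Solving simultaneously gives p = -457/41, q = -244/41.

p = -457/41, q = -244/41, maximum z = 2010/41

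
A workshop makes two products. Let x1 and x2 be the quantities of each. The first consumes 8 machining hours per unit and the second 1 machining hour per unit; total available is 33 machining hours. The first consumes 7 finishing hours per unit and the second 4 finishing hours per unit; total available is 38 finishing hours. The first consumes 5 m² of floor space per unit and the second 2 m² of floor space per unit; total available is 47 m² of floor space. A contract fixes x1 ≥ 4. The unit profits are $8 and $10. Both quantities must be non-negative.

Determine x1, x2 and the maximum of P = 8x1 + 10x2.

Feasible corners and P = 8x1 + 10x2:
  (33/8, 0) → P = 33
  (4, 0) → P = 32
  (4, 1) → P = 42

At the optimal vertex, 8x1 + x2 = 33 and x1 = 4.
Solving simultaneously gives x1 = 4, x2 = 1.

x1 = 4, x2 = 1, maximum P = 42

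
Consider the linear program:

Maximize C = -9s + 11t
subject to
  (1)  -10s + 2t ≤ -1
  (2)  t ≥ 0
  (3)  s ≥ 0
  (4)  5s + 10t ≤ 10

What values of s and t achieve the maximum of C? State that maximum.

Vertices and C = -9s + 11t:
  (1/10, 0) → C = -9/10
  (3/11, 19/22) → C = 155/22
  (2, 0) → C = -18

s = 3/11, t = 19/22, maximum C = 155/22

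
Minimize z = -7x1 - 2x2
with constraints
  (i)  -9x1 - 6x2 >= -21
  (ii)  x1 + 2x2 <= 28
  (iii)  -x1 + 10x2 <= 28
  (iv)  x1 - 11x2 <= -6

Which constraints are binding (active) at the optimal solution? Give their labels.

Corner points and z = -7x1 - 2x2:
  (7/16, 91/32) → z = -35/4
  (13/7, 5/7) → z = -101/7
  (-248, -22) → z = 1780

The minimum is at (13/7, 5/7). Substituting into each constraint, equality holds for (i) and (iv); the remaining constraints have slack.

(i) and (iv)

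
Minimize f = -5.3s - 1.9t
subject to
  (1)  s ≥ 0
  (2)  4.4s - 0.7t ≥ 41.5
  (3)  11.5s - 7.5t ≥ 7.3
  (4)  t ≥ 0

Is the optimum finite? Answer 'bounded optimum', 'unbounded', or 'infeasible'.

unbounded

From the feasible point (30614/2495, 44513/2495), moving in the direction (7.5, 11.5) keeps every constraint satisfied while f decreases without bound.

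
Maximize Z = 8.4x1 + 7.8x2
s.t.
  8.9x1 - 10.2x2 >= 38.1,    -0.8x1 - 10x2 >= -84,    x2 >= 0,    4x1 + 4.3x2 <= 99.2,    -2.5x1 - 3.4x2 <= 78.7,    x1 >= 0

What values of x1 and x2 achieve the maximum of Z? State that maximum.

x1 = 24.8, x2 = 0, maximum Z = 208.32

Vertices and Z = 8.4x1 + 7.8x2:
  (30945/2429, 17928/2429) → Z = 1998882/12145
  (381/89, 0) → Z = 16002/445
  (7885/457, 3208/457) → Z = 456282/2285
  (124/5, 0) → Z = 5208/25

The optimum lies where x2 = 0 and 4x1 + 4.3x2 = 99.2.
Solving simultaneously gives x1 = 124/5, x2 = 0.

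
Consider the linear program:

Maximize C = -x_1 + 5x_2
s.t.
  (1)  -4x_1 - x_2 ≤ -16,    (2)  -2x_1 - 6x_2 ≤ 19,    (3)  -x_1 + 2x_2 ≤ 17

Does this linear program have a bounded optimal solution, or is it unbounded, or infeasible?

unbounded

From the feasible point (115/22, -54/11), moving in the direction (2, 1) keeps every constraint satisfied while C increases without bound.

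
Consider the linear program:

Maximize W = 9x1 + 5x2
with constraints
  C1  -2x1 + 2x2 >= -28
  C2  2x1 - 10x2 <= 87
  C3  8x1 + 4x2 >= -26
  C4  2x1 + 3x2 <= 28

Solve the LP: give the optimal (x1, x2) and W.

Feasible corners and W = 9x1 + 5x2:
  (53/8, -59/8) → W = 91/4
  (14, 0) → W = 126
  (1, -17/2) → W = -67/2
  (-95/8, 69/4) → W = -165/8

x1 = 14, x2 = 0, maximum W = 126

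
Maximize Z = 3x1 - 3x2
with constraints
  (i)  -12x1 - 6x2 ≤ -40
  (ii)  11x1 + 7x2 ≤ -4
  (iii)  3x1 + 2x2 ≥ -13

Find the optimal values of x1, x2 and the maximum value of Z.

Vertices and Z = 3x1 - 3x2:
  (152/9, -244/9) → Z = 132
  (79/3, -46) → Z = 217
  (83, -131) → Z = 642

The binding constraints are 11x1 + 7x2 = -4 and 3x1 + 2x2 = -13.
Solving simultaneously gives x1 = 83, x2 = -131.

x1 = 83, x2 = -131, maximum Z = 642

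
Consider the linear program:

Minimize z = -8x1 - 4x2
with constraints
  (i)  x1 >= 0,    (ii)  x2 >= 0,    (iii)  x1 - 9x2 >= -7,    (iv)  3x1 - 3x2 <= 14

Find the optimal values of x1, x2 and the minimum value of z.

Extreme points and z = -8x1 - 4x2:
  (0, 0) → z = 0
  (0, 7/9) → z = -28/9
  (14/3, 0) → z = -112/3
  (49/8, 35/24) → z = -329/6

The optimum lies where x1 - 9x2 = -7 and 3x1 - 3x2 = 14.
Solving simultaneously gives x1 = 49/8, x2 = 35/24.

x1 = 49/8, x2 = 35/24, minimum z = -329/6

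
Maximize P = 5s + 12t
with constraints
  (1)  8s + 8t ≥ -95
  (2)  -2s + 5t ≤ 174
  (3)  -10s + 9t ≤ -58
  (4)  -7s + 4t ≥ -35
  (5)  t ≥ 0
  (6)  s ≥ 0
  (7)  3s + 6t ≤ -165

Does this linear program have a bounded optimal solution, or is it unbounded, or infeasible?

The boundaries s = 0 and 3s + 6t = -165 meet at (0, -55/2), but that point violates 8s + 8t ≥ -95. Every candidate vertex is excluded by some other constraint, so the feasible region is empty.

infeasible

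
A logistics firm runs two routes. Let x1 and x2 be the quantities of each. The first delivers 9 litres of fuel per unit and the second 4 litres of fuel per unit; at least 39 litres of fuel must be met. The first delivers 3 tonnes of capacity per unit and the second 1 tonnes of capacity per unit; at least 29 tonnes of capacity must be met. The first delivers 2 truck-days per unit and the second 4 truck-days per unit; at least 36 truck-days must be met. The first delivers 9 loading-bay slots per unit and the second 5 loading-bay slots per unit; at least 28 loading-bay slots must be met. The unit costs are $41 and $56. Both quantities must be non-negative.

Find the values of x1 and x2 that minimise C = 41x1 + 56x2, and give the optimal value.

Corner points and C = 41x1 + 56x2:
  (0, 29) → C = 1624
  (18, 0) → C = 738
  (8, 5) → C = 608
The feasible region is unbounded (it extends along (0, 1), (1, 0)), but C strictly increases along every unbounded feasible direction, so there is no improving ray and the minimum is attained at a vertex.

At the optimal vertex, 3x1 + x2 = 29 and 2x1 + 4x2 = 36.
Solving simultaneously gives x1 = 8, x2 = 5.

x1 = 8, x2 = 5, minimum C = 608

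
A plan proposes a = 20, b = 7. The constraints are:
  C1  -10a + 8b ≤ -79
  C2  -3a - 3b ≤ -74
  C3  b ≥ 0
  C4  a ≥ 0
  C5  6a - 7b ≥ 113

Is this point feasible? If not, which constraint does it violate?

Constraint C5: 6a - 7b = 71, which is not ≥ 113. All other constraints are satisfied.

not feasible — violates C5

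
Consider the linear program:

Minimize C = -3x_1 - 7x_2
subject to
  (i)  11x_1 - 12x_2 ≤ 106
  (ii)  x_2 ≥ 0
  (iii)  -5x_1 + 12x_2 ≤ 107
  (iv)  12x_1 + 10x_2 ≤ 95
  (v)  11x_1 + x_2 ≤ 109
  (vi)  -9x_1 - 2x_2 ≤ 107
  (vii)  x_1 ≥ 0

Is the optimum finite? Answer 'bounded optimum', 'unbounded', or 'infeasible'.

Feasible corners and C = -3x_1 - 7x_2:
  (95/12, 0) → C = -95/4
  (0, 0) → C = 0
  (35/97, 1759/194) → C = -12523/194
  (0, 107/12) → C = -749/12
The feasible region has finitely many vertices and no improving ray; the minimum is -12523/194 at (35/97, 1759/194).

bounded optimum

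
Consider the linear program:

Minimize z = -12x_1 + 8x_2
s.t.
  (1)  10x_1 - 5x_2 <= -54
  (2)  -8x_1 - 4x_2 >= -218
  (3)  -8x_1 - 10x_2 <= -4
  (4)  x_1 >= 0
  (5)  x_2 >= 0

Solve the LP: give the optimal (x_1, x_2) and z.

Feasible corners and z = -12x_1 + 8x_2:
  (437/40, 653/20) → z = 1301/10
  (0, 54/5) → z = 432/5
  (0, 109/2) → z = 436

x_1 = 0, x_2 = 54/5, minimum z = 432/5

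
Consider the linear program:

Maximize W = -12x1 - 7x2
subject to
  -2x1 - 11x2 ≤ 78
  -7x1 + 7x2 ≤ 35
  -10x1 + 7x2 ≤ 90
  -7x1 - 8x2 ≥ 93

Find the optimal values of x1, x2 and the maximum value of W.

The binding constraints are -2x1 - 11x2 = 78 and -7x1 + 7x2 = 35.
Solving simultaneously gives x1 = -133/13, x2 = -68/13.

x1 = -133/13, x2 = -68/13, maximum W = 2072/13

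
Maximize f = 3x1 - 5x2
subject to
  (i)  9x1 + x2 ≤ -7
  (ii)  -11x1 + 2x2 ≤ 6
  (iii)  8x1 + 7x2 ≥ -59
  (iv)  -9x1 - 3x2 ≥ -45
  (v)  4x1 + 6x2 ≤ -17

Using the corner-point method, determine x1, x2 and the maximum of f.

Feasible corners and f = 3x1 - 5x2:
  (2/11, -95/11) → f = 481/11
  (-1/2, -5/2) → f = 11
  (-160/93, -601/93) → f = 2525/93
  (-35/37, -163/74) → f = 605/74

The binding constraints are 9x1 + x2 = -7 and 8x1 + 7x2 = -59.
Solving simultaneously gives x1 = 2/11, x2 = -95/11.

x1 = 2/11, x2 = -95/11, maximum f = 481/11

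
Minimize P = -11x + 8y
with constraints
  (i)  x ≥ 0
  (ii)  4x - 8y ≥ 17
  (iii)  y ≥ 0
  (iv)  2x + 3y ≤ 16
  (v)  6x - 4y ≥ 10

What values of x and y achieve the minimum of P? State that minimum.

x = 8, y = 0, minimum P = -88

Vertices and P = -11x + 8y:
  (17/4, 0) → P = -187/4
  (179/28, 15/14) → P = -247/4
  (8, 0) → P = -88

At the optimal vertex, y = 0 and 2x + 3y = 16.
Solving simultaneously gives x = 8, y = 0.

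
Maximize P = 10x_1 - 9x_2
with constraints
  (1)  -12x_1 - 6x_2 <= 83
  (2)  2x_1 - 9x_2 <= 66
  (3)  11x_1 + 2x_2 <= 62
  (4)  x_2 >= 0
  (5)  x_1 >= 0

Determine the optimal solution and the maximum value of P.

x_1 = 62/11, x_2 = 0, maximum P = 620/11

The optimum lies where 11x_1 + 2x_2 = 62 and x_2 = 0.
Solving simultaneously gives x_1 = 62/11, x_2 = 0.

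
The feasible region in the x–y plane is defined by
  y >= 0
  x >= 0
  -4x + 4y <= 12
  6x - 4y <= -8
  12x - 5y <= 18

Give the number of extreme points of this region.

3

Of the 10 pairwise boundary intersections, those satisfying every inequality are:
  (0, 3)
  (0, 2)
  (2, 5)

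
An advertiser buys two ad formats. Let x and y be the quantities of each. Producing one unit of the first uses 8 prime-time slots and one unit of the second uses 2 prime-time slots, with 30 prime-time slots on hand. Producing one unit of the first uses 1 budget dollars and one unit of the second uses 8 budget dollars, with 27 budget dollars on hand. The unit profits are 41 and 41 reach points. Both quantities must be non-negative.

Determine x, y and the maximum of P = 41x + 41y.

x = 3, y = 3, maximum P = 246

Vertices and P = 41x + 41y:
  (0, 0) → P = 0
  (0, 27/8) → P = 1107/8
  (15/4, 0) → P = 615/4
  (3, 3) → P = 246

At the optimal vertex, 8x + 2y = 30 and x + 8y = 27.
Solving simultaneously gives x = 3, y = 3.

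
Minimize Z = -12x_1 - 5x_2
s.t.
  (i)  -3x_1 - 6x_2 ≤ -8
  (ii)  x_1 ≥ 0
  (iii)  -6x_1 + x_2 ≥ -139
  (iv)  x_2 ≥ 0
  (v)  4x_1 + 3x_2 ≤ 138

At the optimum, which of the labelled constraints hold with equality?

(iii) and (v)

Extreme points and Z = -12x_1 - 5x_2:
  (0, 4/3) → Z = -20/3
  (8/3, 0) → Z = -32
  (0, 46) → Z = -230
  (139/6, 0) → Z = -278
  (555/22, 136/11) → Z = -4010/11

The minimum is at (555/22, 136/11). Substituting into each constraint, equality holds for (iii) and (v); the remaining constraints have slack.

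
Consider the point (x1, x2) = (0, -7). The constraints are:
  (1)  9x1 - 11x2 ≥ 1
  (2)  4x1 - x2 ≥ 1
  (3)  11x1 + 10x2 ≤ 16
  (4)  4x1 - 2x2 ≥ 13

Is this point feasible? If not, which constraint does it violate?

feasible

(1): 77 ≥ 1 ✓
(2): 7 ≥ 1 ✓
(3): -70 ≤ 16 ✓
(4): 14 ≥ 13 ✓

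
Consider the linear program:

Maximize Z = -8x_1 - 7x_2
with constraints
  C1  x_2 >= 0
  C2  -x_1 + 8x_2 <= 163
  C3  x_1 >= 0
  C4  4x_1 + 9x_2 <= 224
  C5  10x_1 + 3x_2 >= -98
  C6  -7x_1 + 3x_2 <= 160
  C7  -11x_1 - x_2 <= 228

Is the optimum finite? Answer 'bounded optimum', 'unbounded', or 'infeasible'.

Vertices and Z = -8x_1 - 7x_2:
  (0, 0) → Z = 0
  (56, 0) → Z = -448
  (0, 163/8) → Z = -1141/8
  (325/41, 876/41) → Z = -8732/41
The feasible region has finitely many vertices and no improving ray; the maximum is 0 at (0, 0).

bounded optimum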